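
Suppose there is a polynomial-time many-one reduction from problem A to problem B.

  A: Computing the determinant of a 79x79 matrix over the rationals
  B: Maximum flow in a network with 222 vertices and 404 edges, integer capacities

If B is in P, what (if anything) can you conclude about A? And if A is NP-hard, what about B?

A poly-time reduction A <=_p B means any A-instance can be transformed to a B-instance in poly time.
If B is in P: compose the reduction with B's poly-time algorithm to solve A in poly time, so A is in P.
If A is NP-hard: every NP problem reduces to A, which reduces to B; composing reductions, every NP problem reduces to B, so B is NP-hard.
(Here in fact A is P and B is P.)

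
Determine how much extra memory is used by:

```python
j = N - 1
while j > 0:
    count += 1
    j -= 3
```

Space complexity: O(1).
Only a constant amount of auxiliary storage is used; nothing grows with n.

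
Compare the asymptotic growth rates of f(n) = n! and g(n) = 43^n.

f(n) = n! grows faster: n!/43^n -> infinity by Stirling.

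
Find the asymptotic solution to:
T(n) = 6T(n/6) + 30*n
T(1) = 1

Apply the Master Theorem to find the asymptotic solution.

a=6, b=6, f(n)=30*n. log_6(6) = 1. Case 2: T(n) = O(n log n).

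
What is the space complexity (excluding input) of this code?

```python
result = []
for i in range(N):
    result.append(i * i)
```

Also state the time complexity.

Space complexity: O(n).
Auxiliary storage grows linearly with the input size n in the worst case.
Time complexity: O(n).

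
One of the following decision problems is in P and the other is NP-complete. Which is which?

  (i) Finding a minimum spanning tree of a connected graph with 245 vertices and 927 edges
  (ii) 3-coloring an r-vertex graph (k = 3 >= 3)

(i) is P: Kruskal's / Prim's algorithms run in polynomial time.
(ii) is NP-complete: graph k-coloring for k>=3 is NP-complete by reduction from 3-SAT.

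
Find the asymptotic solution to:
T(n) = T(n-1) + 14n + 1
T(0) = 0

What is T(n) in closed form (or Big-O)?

Dominant term in sum is 14*sum(i, i=1..n) = 14*n*(n+1)/2 = O(n^2).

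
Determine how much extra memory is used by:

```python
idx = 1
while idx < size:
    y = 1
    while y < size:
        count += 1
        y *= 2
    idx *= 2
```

Space complexity: O(1).
Only a constant amount of auxiliary storage is used; nothing grows with n.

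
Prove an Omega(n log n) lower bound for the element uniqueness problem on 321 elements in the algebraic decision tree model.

In the algebraic decision tree model, element uniqueness on 321 elements is equivalent to determining which cell of an arrangement of C(321,2) = 51360 hyperplanes x_i = x_j contains the input point. Ben-Or's theorem shows this requires Omega(n log n).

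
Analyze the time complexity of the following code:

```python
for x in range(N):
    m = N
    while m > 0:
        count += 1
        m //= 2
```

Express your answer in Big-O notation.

Time complexity: O(n log n).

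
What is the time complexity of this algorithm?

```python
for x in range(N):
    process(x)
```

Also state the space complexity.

Time complexity: O(n).
Space complexity: O(1).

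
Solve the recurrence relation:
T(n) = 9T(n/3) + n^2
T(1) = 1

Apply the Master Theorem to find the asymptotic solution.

a=9, b=3, f(n)=n^2. log_3(9) = 2. Case 2: T(n) = O(n^2 log n).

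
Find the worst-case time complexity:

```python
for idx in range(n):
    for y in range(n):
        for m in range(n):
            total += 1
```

Time complexity: O(n^3).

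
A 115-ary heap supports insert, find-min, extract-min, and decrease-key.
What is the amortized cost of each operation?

The 115-ary heap has height O(log_115 n). Insert sifts up: O(log_115 n). Find-min reads the root: O(1). Extract-min sifts down comparing 115 children per level: O(115 * log_115 n). Decrease-key sifts up: O(log_115 n).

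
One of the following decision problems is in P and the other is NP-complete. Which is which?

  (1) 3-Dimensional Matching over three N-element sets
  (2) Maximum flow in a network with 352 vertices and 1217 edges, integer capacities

(1) is NP-complete: one of Karp's 21 NP-complete problems.
(2) is P: Edmonds-Karp / push-relabel run in polynomial time.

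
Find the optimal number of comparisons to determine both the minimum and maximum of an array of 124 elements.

Naive approach: 246 comparisons (123 for max + 123 for min).
Optimal: Compare elements in pairs first (floor(n/2) = 62 comparisons), then find max among winners and min among losers (61 comparisons each).
Total: ceil(3n/2) - 2 = 184 comparisons. An adversary argument shows this is also a lower bound.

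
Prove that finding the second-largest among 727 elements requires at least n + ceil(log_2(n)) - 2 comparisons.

Lower bound (adversary): identifying the maximum requires 727-1 comparisons (each eliminates one candidate). Assign weight 1 to each element; on each comparison the adversary lets the heavier side win and gives it the loser's weight. The max ends with weight 727, but each comparison it wins at most doubles its weight, so the max must win >= ceil(log_2(727)) = 10 comparisons. The second-largest is one of those 10 direct losers to the max, and identifying which one is largest needs >= 10-1 further comparisons. Total >= 727-1 + 10-1 = 735.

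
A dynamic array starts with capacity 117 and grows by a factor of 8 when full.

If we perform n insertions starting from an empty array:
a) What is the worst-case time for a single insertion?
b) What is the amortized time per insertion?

(a) Worst-case single insertion: O(n) -- when the array is full at capacity c, the resize copies all c elements, and c can be Theta(n).
(b) Resizes happen at sizes 117, 936, 7488, ... Total copy cost for n insertions: 117 + 936 + ... = O(n) (geometric series with ratio 1/8). Amortized cost per insertion: O(n)/n = O(1).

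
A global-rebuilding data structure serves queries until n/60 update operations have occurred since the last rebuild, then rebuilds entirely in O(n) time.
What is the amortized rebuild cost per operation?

The O(n) rebuild is triggered by n/60 operations, so each contributes O(n)/(n/60) = O(60) = O(1) to the rebuild cost.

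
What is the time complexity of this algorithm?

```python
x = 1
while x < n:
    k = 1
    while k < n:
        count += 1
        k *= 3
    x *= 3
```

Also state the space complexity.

Time complexity: O(log^2 n).
Space complexity: O(1).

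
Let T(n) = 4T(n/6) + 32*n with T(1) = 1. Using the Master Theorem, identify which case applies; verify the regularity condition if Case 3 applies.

a=4, b=6, f(n)=32*n.
log_6(4) = 0.7737 < 1.
f(n) = Omega(n^(0.7737+epsilon)) for some epsilon > 0, so Case 3 is the candidate.
Regularity: a*f(n/b) = 4*32*(n/6)^1 = (4/6)*32*n^1 <= c*f(n) with c = 4/6 < 1. Satisfied.
Case 3: T(n) = Theta(n).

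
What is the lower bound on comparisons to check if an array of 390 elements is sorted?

To verify 390 elements are sorted, we must compare each consecutive pair. Skipping any pair allows an adversary to swap them. Therefore 389 comparisons are necessary and sufficient.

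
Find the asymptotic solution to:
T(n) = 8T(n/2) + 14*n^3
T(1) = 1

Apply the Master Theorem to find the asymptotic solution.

a=8, b=2, f(n)=14*n^3. log_2(8) = 3. Case 2: T(n) = O(n^3 log n).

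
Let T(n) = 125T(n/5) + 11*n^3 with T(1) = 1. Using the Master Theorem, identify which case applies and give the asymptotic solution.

a=125, b=5, f(n)=11*n^3.
log_5(125) = 3, so n^(log_b(a)) = n^3.
f(n) = Theta(n^3), so Case 2 applies.
T(n) = Theta(n^3 log n).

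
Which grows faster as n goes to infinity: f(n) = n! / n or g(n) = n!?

g(n) = n! grows faster: the ratio n!/(n!/n) = n -> infinity.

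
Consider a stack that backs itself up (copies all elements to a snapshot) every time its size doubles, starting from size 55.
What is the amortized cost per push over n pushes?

Backups occur at sizes 55, 110, 220, ..., copying 55 + 110 + 220 + ... <= 2n elements total (geometric series). Spread over n pushes, the amortized backup cost is O(1) per push.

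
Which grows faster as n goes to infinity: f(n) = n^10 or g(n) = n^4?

f(n) = n^10 grows faster: n^10/n^4 = n^6 -> infinity.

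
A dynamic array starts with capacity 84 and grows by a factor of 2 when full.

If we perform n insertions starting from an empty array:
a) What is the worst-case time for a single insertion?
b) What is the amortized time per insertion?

(a) Worst-case single insertion: O(n) -- when the array is full at capacity c, the resize copies all c elements, and c can be Theta(n).
(b) Resizes happen at sizes 84, 168, 336, ... Total copy cost for n insertions: 84 + 168 + ... = O(n) (geometric series with ratio 1/2). Amortized cost per insertion: O(n)/n = O(1).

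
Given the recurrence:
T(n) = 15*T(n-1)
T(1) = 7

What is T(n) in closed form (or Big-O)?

Each step multiplies by 15. T(n) = T(1)*15^(n-1) = 7*15^(n-1).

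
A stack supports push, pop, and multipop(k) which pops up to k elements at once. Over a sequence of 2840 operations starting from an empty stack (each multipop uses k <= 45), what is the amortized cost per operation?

Each element is pushed exactly once and popped at most once (whether by pop or as part of a multipop). So the total number of individual pops over the whole sequence is at most the number of pushes, which is at most 2840. Total work <= 2 * 2840, hence O(1) amortized per operation.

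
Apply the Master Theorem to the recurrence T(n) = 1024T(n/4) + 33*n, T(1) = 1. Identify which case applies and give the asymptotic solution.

a=1024, b=4, f(n)=33*n.
log_4(1024) = 5 > 1.
Since f(n) = O(n^1) is polynomially smaller than n^5, Case 1 applies.
T(n) = Theta(n^5).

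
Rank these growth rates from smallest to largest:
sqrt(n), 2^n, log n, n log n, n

Ordered by growth rate: log n < sqrt(n) < n < n log n < 2^n.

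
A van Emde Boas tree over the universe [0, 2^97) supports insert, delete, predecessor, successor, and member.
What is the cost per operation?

vEB recursively partitions [0, 158456325028528675187087900672) into sqrt(u) clusters of size sqrt(u). Each operation recurses into either one cluster or the summary, never both: T(u) = T(sqrt(u)) + O(1) => T(u) = O(log log u) = O(log 97). This is worst-case, not just amortized.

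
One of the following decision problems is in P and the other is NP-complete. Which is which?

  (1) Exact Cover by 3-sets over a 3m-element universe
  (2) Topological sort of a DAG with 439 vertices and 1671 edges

(1) is NP-complete: one of Karp's 21 NP-complete problems.
(2) is P: DFS-based topological sort runs in O(V+E).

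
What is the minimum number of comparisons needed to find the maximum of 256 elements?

Finding the maximum requires 255 comparisons. Each comparison eliminates exactly one candidate. With 256 candidates, we need 255 eliminations.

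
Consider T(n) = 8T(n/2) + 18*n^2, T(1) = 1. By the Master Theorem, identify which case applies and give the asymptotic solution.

a=8, b=2, f(n)=18*n^2.
log_2(8) = 3 > 2.
Since f(n) = O(n^2) is polynomially smaller than n^3, Case 1 applies.
T(n) = Theta(n^3).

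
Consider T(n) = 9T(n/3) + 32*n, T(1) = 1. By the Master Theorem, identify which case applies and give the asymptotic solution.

a=9, b=3, f(n)=32*n.
log_3(9) = 2 > 1.
Since f(n) = O(n^1) is polynomially smaller than n^2, Case 1 applies.
T(n) = Theta(n^2).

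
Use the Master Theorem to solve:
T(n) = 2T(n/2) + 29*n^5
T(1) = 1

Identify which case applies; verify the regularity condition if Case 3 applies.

a=2, b=2, f(n)=29*n^5.
log_2(2) = 1 < 5.
f(n) = Omega(n^(1+epsilon)) for some epsilon > 0, so Case 3 is the candidate.
Regularity: a*f(n/b) = 2*29*(n/2)^5 = (2/32)*29*n^5 <= c*f(n) with c = 2/32 < 1. Satisfied.
Case 3: T(n) = Theta(n^5).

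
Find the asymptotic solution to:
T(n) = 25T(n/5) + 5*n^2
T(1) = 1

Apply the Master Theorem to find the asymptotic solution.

a=25, b=5, f(n)=5*n^2. log_5(25) = 2. Case 2: T(n) = O(n^2 log n).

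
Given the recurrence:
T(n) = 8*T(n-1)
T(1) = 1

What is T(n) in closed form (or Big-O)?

Each step multiplies by 8. T(n) = T(1)*8^(n-1) = 8^(n-1).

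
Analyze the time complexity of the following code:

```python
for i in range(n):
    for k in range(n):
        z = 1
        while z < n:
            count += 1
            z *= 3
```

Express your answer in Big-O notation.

Time complexity: O(n^2 log n).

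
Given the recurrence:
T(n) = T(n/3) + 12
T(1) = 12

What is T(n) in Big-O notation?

Each step divides n by 3 and adds 12. After log_3(n) steps, T(n) = O(log n).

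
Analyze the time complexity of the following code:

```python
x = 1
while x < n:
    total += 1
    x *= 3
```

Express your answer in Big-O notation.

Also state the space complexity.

Time complexity: O(log n).
Space complexity: O(1).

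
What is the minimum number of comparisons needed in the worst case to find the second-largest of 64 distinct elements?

Lower bound: finding the max needs 64-1 comparisons. By the adversary weight-doubling argument, the max must personally win >= ceil(log_2(64)) = 6 comparisons; the 2nd-largest is among those 6 losers, needing 6-1 more comparisons. Total >= 64-1 + 6-1 = 68. A balanced knockout tournament achieves this.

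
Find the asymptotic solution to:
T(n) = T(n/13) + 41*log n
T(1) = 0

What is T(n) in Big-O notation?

Each of the log_13(n) levels adds O(log n). T(n) = O(log^2 n).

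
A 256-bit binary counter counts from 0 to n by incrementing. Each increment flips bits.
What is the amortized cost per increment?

Bit i flips every 2^i increments. Total flips over n increments: sum_{i=0}^{256} n/2^i < 2n. Amortized cost: 2n/n = O(1).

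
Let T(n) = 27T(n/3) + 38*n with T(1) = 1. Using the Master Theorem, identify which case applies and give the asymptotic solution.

a=27, b=3, f(n)=38*n.
log_3(27) = 3 > 1.
Since f(n) = O(n^1) is polynomially smaller than n^3, Case 1 applies.
T(n) = Theta(n^3).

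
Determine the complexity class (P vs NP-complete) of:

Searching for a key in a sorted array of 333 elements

This problem is in P: binary search runs in O(log n).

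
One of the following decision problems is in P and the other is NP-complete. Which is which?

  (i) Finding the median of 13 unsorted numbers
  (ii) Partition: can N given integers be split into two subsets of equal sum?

(i) is P: linear-time selection (median-of-medians) runs in O(n).
(ii) is NP-complete: Subset Sum reduces to it (one of Karp's 21 NP-complete problems).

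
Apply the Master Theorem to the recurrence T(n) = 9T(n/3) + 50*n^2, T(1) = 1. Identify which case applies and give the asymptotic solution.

a=9, b=3, f(n)=50*n^2.
log_3(9) = 2, so n^(log_b(a)) = n^2.
f(n) = Theta(n^2), so Case 2 applies.
T(n) = Theta(n^2 log n).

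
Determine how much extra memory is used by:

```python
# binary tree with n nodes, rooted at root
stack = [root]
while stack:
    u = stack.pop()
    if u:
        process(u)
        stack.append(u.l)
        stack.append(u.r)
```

Space complexity: O(n).
Auxiliary storage grows linearly with the input size n in the worst case.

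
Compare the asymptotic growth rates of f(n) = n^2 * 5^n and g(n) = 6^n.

g(n) = 6^n grows faster: 6^n / (n^2 5^n) = (6/5)^n / n^2 -> infinity since 6/5 > 1.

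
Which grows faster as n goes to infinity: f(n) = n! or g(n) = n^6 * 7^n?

f(n) = n! grows faster: by Stirling n! ~ (n/e)^n sqrt(2*pi*n); (n/e)^n eventually dominates n^6 * 7^n.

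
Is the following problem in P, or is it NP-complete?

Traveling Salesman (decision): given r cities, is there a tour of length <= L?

This problem is NP-complete: reduces from Hamiltonian Cycle.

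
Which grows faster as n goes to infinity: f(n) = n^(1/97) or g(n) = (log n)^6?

f(n) = n^(1/97) grows faster: any positive power of n dominates any polylog.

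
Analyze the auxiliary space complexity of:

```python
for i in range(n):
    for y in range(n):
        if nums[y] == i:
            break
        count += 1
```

Space complexity: O(1).
Only a constant amount of auxiliary storage is used; nothing grows with n.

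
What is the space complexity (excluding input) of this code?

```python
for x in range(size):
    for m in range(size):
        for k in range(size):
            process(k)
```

Space complexity: O(1).
Only a constant amount of auxiliary storage is used; nothing grows with n.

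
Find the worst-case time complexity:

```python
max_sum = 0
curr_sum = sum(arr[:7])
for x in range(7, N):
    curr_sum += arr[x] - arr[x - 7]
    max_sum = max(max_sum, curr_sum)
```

Time complexity: O(n).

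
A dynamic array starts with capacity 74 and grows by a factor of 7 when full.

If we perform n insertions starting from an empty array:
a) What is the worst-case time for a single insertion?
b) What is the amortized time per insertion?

(a) Worst-case single insertion: O(n) -- when the array is full at capacity c, the resize copies all c elements, and c can be Theta(n).
(b) Resizes happen at sizes 74, 518, 3626, ... Total copy cost for n insertions: 74 + 518 + ... = O(n) (geometric series with ratio 1/7). Amortized cost per insertion: O(n)/n = O(1).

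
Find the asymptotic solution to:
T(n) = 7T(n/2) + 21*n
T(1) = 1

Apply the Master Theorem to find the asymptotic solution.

a=7, b=2, f(n)=21*n. log_2(7) = 2.807. Case 1 of Master Theorem: T(n) = O(n^2.807).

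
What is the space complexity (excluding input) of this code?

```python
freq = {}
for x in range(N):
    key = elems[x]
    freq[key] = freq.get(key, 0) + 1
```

Space complexity: O(n).
Auxiliary storage grows linearly with the input size n in the worst case.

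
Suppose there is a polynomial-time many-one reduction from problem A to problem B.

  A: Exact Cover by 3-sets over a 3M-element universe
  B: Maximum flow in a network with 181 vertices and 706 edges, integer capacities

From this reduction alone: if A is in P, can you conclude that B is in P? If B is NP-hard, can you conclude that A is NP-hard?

A poly-time reduction A <=_p B transfers tractability DOWN (B easy => A easy) and hardness UP (A hard => B hard), not the reverse.
From A in P, the reduction alone does NOT give B in P: any problem in P trivially reduces to SAT, yet SAT is not known to be in P.
From B NP-hard, the reduction alone does NOT give A NP-hard: again, easy problems reduce to hard ones.
(Here in fact A is NP-complete and B is in P, so no such reduction is known -- its existence would imply P = NP; the analysis concerns only what the assumed reduction would or would not let you conclude.)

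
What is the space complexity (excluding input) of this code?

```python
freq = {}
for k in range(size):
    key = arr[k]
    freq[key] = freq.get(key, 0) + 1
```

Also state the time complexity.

Space complexity: O(n).
Auxiliary storage grows linearly with the input size n in the worst case.
Time complexity: O(n).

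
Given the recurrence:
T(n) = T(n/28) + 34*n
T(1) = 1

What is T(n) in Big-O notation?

Geometric series: 34*n*(1 + 1/28 + 1/28^2 + ...) = O(n). T(n) = O(n).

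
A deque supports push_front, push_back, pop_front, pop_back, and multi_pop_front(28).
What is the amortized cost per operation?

Assign 2 credits to each push operation. A pop uses 1 saved credit. multi_pop_front(28) uses up to 28 saved credits from previous pushes. Credits never go negative. Amortized cost is O(1).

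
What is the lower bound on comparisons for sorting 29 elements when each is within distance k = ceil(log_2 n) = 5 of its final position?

Partition the 29 positions into floor(n/k) blocks of k = 5 consecutive positions; any permutation within a block keeps every element within k of its final position, so there are at least (k!)^(n/k) distinguishable inputs. Lower bound: log_2((k!)^(n/k)) = (n/k) * log_2(k!) = Theta(n log k); with k = ceil(log_2 n), this is Omega(n log log n).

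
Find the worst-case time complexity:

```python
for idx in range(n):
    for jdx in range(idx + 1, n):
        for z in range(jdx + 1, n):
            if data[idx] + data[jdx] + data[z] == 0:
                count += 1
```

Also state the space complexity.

Time complexity: O(n^3).
Space complexity: O(1).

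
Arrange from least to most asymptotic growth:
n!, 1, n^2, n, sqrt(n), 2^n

Ordered by growth rate: 1 < sqrt(n) < n < n^2 < 2^n < n!.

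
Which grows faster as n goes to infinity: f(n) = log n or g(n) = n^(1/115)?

g(n) = n^(1/115) grows faster: any positive power of n dominates log n.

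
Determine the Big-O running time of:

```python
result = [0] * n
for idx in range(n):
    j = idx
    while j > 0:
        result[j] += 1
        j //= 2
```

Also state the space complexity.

Time complexity: O(n log n).
Space complexity: O(n).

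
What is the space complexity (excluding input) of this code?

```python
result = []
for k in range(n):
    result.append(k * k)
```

Space complexity: O(n).
Auxiliary storage grows linearly with the input size n in the worst case.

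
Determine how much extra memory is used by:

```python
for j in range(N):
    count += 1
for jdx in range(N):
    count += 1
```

Space complexity: O(1).
Only a constant amount of auxiliary storage is used; nothing grows with n.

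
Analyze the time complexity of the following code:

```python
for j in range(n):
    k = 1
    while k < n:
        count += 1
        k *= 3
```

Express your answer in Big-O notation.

Time complexity: O(n log n).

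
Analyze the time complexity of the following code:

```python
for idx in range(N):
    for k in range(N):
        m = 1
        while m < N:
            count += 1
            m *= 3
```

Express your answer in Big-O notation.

Time complexity: O(n^2 log n).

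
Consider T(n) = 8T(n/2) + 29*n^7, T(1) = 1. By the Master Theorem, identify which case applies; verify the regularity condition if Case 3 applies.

a=8, b=2, f(n)=29*n^7.
log_2(8) = 3 < 7.
f(n) = Omega(n^(3+epsilon)) for some epsilon > 0, so Case 3 is the candidate.
Regularity: a*f(n/b) = 8*29*(n/2)^7 = (8/128)*29*n^7 <= c*f(n) with c = 8/128 < 1. Satisfied.
Case 3: T(n) = Theta(n^7).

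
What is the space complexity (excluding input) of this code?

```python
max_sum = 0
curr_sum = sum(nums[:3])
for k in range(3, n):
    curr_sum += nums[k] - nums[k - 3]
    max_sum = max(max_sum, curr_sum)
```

Space complexity: O(1).
Only a constant amount of auxiliary storage is used; nothing grows with n.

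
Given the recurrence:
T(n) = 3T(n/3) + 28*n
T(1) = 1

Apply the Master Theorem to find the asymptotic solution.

a=3, b=3, f(n)=28*n. log_3(3) = 1. Case 2: T(n) = O(n log n).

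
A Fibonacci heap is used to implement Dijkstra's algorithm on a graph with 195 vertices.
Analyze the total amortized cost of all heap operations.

Dijkstra performs 195 insert, 195 extract-min, and at most E decrease-key operations. With Fibonacci heap: insert O(1) amortized, extract-min O(log n) amortized, decrease-key O(1) amortized. Total with n = 195: O(n * 1 + n * log n + E * 1) = O(n log n + E).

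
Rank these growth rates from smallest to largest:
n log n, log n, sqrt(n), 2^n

Ordered by growth rate: log n < sqrt(n) < n log n < 2^n.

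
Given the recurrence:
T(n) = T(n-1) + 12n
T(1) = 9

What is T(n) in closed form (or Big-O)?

Unrolling: T(n) = 9 + 12*(2 + 3 + ... + n) = 9 + 12*(n(n+1)/2 - 1) = O(n^2).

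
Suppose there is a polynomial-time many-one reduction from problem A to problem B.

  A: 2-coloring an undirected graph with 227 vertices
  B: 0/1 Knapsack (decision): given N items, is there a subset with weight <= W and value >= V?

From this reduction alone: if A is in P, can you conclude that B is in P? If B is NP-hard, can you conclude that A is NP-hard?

A poly-time reduction A <=_p B transfers tractability DOWN (B easy => A easy) and hardness UP (A hard => B hard), not the reverse.
From A in P, the reduction alone does NOT give B in P: any problem in P trivially reduces to SAT, yet SAT is not known to be in P.
From B NP-hard, the reduction alone does NOT give A NP-hard: again, easy problems reduce to hard ones.
(Here in fact A is P and B is NP-complete.)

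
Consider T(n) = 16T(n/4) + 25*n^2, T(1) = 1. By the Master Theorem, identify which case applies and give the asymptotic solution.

a=16, b=4, f(n)=25*n^2.
log_4(16) = 2, so n^(log_b(a)) = n^2.
f(n) = Theta(n^2), so Case 2 applies.
T(n) = Theta(n^2 log n).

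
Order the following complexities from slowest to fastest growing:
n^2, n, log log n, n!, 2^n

Ordered by growth rate: log log n < n < n^2 < 2^n < n!.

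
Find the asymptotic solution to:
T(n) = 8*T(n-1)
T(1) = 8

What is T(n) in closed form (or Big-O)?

Each step multiplies by 8. T(n) = T(1)*8^(n-1) = 8*8^(n-1).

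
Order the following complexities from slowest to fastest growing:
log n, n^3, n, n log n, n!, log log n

Ordered by growth rate: log log n < log n < n < n log n < n^3 < n!.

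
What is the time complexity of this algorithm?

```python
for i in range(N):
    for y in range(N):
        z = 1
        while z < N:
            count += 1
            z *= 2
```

Time complexity: O(n^2 log n).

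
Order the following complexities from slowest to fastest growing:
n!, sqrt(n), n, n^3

Ordered by growth rate: sqrt(n) < n < n^3 < n!.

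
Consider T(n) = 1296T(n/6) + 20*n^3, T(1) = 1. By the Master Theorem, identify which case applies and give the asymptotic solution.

a=1296, b=6, f(n)=20*n^3.
log_6(1296) = 4 > 3.
Since f(n) = O(n^3) is polynomially smaller than n^4, Case 1 applies.
T(n) = Theta(n^4).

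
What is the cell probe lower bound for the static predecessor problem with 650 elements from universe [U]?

The Patrascu-Thorup lower bound shows any data structure on n = 650 elements using O(n * polylog(n)) space requires Omega(log log U) query time. van Emde Boas trees achieve O(log log U) with O(U) space.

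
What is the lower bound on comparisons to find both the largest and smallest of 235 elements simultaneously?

Pair elements first (floor(235/2) comparisons), then find max among winners and min among losers. Total: ceil(3*235/2) - 2 = 351 comparisons.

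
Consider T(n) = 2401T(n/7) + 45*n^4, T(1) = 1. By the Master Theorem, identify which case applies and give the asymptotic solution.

a=2401, b=7, f(n)=45*n^4.
log_7(2401) = 4, so n^(log_b(a)) = n^4.
f(n) = Theta(n^4), so Case 2 applies.
T(n) = Theta(n^4 log n).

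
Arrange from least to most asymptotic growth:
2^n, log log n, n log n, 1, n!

Ordered by growth rate: 1 < log log n < n log n < 2^n < n!.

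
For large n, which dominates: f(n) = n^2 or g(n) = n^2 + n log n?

f(n) = n^2 and g(n) = n^2 + n log n are Theta of each other: the lower-order n log n term is o(n^2); both are Theta(n^2).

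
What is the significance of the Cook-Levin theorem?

The Cook-Levin theorem proves that SAT is NP-complete. It was the first problem shown to be NP-complete, establishing the foundation for proving other problems NP-complete via reductions from SAT.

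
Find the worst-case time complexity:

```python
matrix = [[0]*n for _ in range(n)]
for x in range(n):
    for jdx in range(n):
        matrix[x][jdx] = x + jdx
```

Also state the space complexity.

Time complexity: O(n^2).
Space complexity: O(n^2).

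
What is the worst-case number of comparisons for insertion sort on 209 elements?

Insertion sort on reverse-sorted input: 1 + 2 + ... + (209-1) = 21736 comparisons.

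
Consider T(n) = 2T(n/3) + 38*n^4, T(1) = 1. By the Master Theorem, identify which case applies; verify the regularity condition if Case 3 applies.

a=2, b=3, f(n)=38*n^4.
log_3(2) = 0.6309 < 4.
f(n) = Omega(n^(0.6309+epsilon)) for some epsilon > 0, so Case 3 is the candidate.
Regularity: a*f(n/b) = 2*38*(n/3)^4 = (2/81)*38*n^4 <= c*f(n) with c = 2/81 < 1. Satisfied.
Case 3: T(n) = Theta(n^4).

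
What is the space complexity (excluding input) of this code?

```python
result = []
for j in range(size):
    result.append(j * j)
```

Space complexity: O(n).
Auxiliary storage grows linearly with the input size n in the worst case.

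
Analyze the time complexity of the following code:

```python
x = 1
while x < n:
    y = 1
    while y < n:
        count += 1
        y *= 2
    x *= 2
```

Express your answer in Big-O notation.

Time complexity: O(log^2 n).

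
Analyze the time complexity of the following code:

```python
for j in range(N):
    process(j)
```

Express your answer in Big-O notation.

Time complexity: O(n).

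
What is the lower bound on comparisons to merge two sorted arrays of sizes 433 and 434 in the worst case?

Adversary: with |433 - 434| <= 1 the inputs can be fully interleaved so that every adjacent pair in the merged output comes from different arrays. Then each of the 866 adjacent pairs must be directly compared, or the algorithm cannot determine their relative order. Standard merge meets this bound.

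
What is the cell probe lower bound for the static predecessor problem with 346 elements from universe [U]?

The Patrascu-Thorup lower bound shows any data structure on n = 346 elements using O(n * polylog(n)) space requires Omega(log log U) query time. van Emde Boas trees achieve O(log log U) with O(U) space.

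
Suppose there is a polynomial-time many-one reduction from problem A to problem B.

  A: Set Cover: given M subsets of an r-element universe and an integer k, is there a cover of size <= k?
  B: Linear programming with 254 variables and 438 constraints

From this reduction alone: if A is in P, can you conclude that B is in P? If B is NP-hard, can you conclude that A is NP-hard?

A poly-time reduction A <=_p B transfers tractability DOWN (B easy => A easy) and hardness UP (A hard => B hard), not the reverse.
From A in P, the reduction alone does NOT give B in P: any problem in P trivially reduces to SAT, yet SAT is not known to be in P.
From B NP-hard, the reduction alone does NOT give A NP-hard: again, easy problems reduce to hard ones.
(Here in fact A is NP-complete and B is in P, so no such reduction is known -- its existence would imply P = NP; the analysis concerns only what the assumed reduction would or would not let you conclude.)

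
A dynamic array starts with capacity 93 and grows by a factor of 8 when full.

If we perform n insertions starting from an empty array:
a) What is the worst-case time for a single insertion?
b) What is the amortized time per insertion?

(a) Worst-case single insertion: O(n) -- when the array is full at capacity c, the resize copies all c elements, and c can be Theta(n).
(b) Resizes happen at sizes 93, 744, 5952, ... Total copy cost for n insertions: 93 + 744 + ... = O(n) (geometric series with ratio 1/8). Amortized cost per insertion: O(n)/n = O(1).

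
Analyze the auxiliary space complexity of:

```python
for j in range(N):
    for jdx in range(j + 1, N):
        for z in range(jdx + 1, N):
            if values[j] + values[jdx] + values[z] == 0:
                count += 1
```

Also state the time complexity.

Space complexity: O(1).
Only a constant amount of auxiliary storage is used; nothing grows with n.
Time complexity: O(n^3).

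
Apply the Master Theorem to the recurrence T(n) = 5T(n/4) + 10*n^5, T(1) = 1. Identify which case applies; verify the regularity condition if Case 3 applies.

a=5, b=4, f(n)=10*n^5.
log_4(5) = 1.161 < 5.
f(n) = Omega(n^(1.161+epsilon)) for some epsilon > 0, so Case 3 is the candidate.
Regularity: a*f(n/b) = 5*10*(n/4)^5 = (5/1024)*10*n^5 <= c*f(n) with c = 5/1024 < 1. Satisfied.
Case 3: T(n) = Theta(n^5).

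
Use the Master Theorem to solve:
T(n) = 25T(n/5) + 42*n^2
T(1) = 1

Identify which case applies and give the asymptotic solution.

a=25, b=5, f(n)=42*n^2.
log_5(25) = 2, so n^(log_b(a)) = n^2.
f(n) = Theta(n^2), so Case 2 applies.
T(n) = Theta(n^2 log n).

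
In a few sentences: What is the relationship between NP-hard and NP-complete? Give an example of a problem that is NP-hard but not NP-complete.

NP-hard: at least as hard as any NP problem (but need not be in NP). NP-complete = NP-hard intersection NP. The Halting Problem is NP-hard but undecidable (not in NP). The optimization version of TSP is NP-hard but not a decision problem.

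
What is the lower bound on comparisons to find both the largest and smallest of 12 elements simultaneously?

Pair elements first (floor(12/2) comparisons), then find max among winners and min among losers. Total: ceil(3*12/2) - 2 = 16 comparisons.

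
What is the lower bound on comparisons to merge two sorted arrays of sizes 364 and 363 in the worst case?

Adversary: with |364 - 363| <= 1 the inputs can be fully interleaved so that every adjacent pair in the merged output comes from different arrays. Then each of the 726 adjacent pairs must be directly compared, or the algorithm cannot determine their relative order. Standard merge meets this bound.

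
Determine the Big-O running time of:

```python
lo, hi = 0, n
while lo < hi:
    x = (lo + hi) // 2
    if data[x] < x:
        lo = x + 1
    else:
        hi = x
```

Time complexity: O(log n).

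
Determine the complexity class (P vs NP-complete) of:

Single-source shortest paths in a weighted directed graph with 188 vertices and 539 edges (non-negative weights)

This problem is in P: Dijkstra's algorithm runs in O((V+E) log V).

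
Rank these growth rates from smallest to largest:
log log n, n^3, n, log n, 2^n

Ordered by growth rate: log log n < log n < n < n^3 < 2^n.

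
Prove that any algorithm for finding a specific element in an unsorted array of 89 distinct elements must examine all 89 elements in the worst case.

Adversary argument: if the algorithm examines fewer than 89 elements, the adversary places the target in an unexamined position. The algorithm cannot distinguish 'not present' from 'in unexamined position'.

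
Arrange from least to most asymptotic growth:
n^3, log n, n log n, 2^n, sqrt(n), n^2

Ordered by growth rate: log n < sqrt(n) < n log n < n^2 < n^3 < 2^n.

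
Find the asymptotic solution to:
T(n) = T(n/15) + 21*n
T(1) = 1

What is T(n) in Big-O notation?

Geometric series: 21*n*(1 + 1/15 + 1/15^2 + ...) = O(n). T(n) = O(n).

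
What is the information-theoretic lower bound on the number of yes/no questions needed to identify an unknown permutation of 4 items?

There are 4! = 24 permutations. Each yes/no question gives at most 1 bit, so at least ceil(log_2(24)) = 5 questions are needed.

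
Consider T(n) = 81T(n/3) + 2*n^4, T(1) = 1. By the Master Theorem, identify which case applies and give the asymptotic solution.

a=81, b=3, f(n)=2*n^4.
log_3(81) = 4, so n^(log_b(a)) = n^4.
f(n) = Theta(n^4), so Case 2 applies.
T(n) = Theta(n^4 log n).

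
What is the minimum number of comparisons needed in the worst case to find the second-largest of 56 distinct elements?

Lower bound: finding the max needs 56-1 comparisons. By the adversary weight-doubling argument, the max must personally win >= ceil(log_2(56)) = 6 comparisons; the 2nd-largest is among those 6 losers, needing 6-1 more comparisons. Total >= 56-1 + 6-1 = 60. A balanced knockout tournament achieves this.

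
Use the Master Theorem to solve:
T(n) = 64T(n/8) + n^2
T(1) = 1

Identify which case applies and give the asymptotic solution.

a=64, b=8, f(n)=n^2.
log_8(64) = 2, so n^(log_b(a)) = n^2.
f(n) = Theta(n^2), so Case 2 applies.
T(n) = Theta(n^2 log n).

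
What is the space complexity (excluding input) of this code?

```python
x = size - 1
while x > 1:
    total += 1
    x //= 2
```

Space complexity: O(1).
Only a constant amount of auxiliary storage is used; nothing grows with n.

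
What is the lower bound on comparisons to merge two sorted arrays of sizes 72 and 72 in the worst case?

Adversary: with |72 - 72| <= 1 the inputs can be fully interleaved so that every adjacent pair in the merged output comes from different arrays. Then each of the 143 adjacent pairs must be directly compared, or the algorithm cannot determine their relative order. Standard merge meets this bound.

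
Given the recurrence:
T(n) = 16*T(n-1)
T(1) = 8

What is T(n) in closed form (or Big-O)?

Each step multiplies by 16. T(n) = T(1)*16^(n-1) = 8*16^(n-1).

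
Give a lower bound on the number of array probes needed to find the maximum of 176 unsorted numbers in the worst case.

Adversary: any unprobed cell could hold a value larger than everything seen so far. If fewer than 176 cells are probed, the adversary places the max in an unprobed cell. So all 176 cells must be examined; together with 176-1 comparisons this is tight.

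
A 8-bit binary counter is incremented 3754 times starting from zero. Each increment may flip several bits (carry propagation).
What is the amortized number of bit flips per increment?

Bit i flips on every 2^i-th increment, so over 3754 increments bit i flips floor(3754/2^i) times. Summing over i: total flips < 2 * 3754. Amortized: < 2 = O(1) per increment.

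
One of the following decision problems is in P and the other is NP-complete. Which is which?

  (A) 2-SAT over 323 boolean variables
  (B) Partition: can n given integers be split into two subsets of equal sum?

(A) is P: 2-SAT is solvable in linear time via implication-graph SCCs.
(B) is NP-complete: Subset Sum reduces to it (one of Karp's 21 NP-complete problems).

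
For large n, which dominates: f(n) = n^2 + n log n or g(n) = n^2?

f(n) = n^2 + n log n and g(n) = n^2 are Theta of each other: the lower-order n log n term is o(n^2); both are Theta(n^2).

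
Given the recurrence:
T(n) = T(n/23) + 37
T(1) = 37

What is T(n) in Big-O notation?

Each step divides n by 23 and adds 37. After log_23(n) steps, T(n) = O(log n).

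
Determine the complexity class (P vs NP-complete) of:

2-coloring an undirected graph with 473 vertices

This problem is in P: 2-coloring is bipartiteness testing via BFS, O(V+E).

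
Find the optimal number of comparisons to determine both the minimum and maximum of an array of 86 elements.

Naive approach: 170 comparisons (85 for max + 85 for min).
Optimal: Compare elements in pairs first (floor(n/2) = 43 comparisons), then find max among winners and min among losers (42 comparisons each).
Total: ceil(3n/2) - 2 = 127 comparisons. An adversary argument shows this is also a lower bound.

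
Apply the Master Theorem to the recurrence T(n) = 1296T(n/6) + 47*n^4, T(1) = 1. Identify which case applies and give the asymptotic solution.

a=1296, b=6, f(n)=47*n^4.
log_6(1296) = 4, so n^(log_b(a)) = n^4.
f(n) = Theta(n^4), so Case 2 applies.
T(n) = Theta(n^4 log n).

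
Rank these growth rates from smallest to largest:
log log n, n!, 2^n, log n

Ordered by growth rate: log log n < log n < 2^n < n!.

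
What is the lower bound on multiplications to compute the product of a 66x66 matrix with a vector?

A 66x66 matrix-vector product has 66 inner products of length 66. Output depends on all 66^2 = 4356 matrix entries. At least 4356 multiplications needed.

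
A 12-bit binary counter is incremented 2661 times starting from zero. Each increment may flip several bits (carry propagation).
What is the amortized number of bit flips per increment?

Bit i flips on every 2^i-th increment, so over 2661 increments bit i flips floor(2661/2^i) times. Summing over i: total flips < 2 * 2661. Amortized: < 2 = O(1) per increment.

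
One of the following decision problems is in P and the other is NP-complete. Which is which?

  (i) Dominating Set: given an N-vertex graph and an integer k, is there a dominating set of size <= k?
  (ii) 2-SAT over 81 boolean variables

(i) is NP-complete: reduces from Set Cover (with k part of the input).
(ii) is P: 2-SAT is solvable in linear time via implication-graph SCCs.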